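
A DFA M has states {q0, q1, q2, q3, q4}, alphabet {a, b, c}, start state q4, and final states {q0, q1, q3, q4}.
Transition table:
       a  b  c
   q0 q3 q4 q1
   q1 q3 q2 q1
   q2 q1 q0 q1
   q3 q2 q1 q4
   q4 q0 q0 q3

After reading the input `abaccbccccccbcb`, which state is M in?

q2

q4 --a--> q0
q0 --b--> q4
q4 --a--> q0
q0 --c--> q1
q1 --c--> q1
q1 --b--> q2
q2 --c--> q1
q1 --c--> q1
q1 --c--> q1
q1 --c--> q1
q1 --c--> q1
q1 --c--> q1
q1 --b--> q2
q2 --c--> q1
q1 --b--> q2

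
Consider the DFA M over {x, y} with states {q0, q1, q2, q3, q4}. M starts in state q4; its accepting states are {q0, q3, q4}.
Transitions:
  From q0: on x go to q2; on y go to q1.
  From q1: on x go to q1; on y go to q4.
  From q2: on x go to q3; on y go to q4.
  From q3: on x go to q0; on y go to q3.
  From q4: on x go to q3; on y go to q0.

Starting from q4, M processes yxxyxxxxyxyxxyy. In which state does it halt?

q4 --y--> q0
q0 --x--> q2
q2 --x--> q3
q3 --y--> q3
q3 --x--> q0
q0 --x--> q2
q2 --x--> q3
q3 --x--> q0
q0 --y--> q1
q1 --x--> q1
q1 --y--> q4
q4 --x--> q3
q3 --x--> q0
q0 --y--> q1
q1 --y--> q4

q4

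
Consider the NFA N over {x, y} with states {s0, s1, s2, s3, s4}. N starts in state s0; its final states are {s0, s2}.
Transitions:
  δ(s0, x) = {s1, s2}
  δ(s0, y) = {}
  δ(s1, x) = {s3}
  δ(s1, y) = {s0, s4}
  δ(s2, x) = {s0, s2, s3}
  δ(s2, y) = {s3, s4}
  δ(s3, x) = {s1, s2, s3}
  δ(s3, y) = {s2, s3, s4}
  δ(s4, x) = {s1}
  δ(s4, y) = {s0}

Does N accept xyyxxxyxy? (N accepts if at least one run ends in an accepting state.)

accepted

Start: {s0}
read x: {s1, s2}
read y: {s0, s3, s4}
read y: {s0, s2, s3, s4}
read x: {s0, s1, s2, s3}
read x: {s0, s1, s2, s3}
read x: {s0, s1, s2, s3}
read y: {s0, s2, s3, s4}
read x: {s0, s1, s2, s3}
read y: {s0, s2, s3, s4}
Reachable ∩ accepting = {s0, s2} — nonempty.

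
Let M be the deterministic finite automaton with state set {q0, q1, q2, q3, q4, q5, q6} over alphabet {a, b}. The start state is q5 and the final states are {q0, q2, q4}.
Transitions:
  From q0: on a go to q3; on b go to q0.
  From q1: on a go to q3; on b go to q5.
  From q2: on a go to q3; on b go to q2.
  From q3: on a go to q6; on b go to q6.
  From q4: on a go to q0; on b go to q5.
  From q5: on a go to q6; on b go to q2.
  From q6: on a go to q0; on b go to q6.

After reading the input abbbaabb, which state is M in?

q5 --a--> q6
q6 --b--> q6
q6 --b--> q6
q6 --b--> q6
q6 --a--> q0
q0 --a--> q3
q3 --b--> q6
q6 --b--> q6

q6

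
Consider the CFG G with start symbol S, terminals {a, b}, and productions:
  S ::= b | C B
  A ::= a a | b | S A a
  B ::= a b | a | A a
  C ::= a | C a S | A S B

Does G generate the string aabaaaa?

S ⇒ CB ⇒ ASBB ⇒ aaSBB ⇒ aabBB ⇒ aabAaB ⇒ aabaaaB ⇒ aabaaaa

yes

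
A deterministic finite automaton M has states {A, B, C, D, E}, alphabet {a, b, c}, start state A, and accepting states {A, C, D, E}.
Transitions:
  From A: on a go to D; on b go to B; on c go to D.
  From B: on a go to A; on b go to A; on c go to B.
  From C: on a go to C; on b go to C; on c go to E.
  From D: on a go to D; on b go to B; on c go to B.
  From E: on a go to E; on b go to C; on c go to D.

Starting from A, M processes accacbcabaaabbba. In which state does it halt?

A

A --a--> D
D --c--> B
B --c--> B
B --a--> A
A --c--> D
D --b--> B
B --c--> B
B --a--> A
A --b--> B
B --a--> A
A --a--> D
D --a--> D
D --b--> B
B --b--> A
A --b--> B
B --a--> A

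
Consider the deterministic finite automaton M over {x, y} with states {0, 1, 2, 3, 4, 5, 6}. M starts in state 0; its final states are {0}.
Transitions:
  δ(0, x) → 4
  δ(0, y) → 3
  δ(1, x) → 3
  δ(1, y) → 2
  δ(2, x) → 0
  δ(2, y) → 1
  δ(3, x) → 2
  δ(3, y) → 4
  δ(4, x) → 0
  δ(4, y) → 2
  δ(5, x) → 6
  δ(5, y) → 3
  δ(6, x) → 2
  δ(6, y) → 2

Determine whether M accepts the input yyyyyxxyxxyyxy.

0 --y--> 3
3 --y--> 4
4 --y--> 2
2 --y--> 1
1 --y--> 2
2 --x--> 0
0 --x--> 4
4 --y--> 2
2 --x--> 0
0 --x--> 4
4 --y--> 2
2 --y--> 1
1 --x--> 3
3 --y--> 4
End in state 4, which is not an accepting state.

rejected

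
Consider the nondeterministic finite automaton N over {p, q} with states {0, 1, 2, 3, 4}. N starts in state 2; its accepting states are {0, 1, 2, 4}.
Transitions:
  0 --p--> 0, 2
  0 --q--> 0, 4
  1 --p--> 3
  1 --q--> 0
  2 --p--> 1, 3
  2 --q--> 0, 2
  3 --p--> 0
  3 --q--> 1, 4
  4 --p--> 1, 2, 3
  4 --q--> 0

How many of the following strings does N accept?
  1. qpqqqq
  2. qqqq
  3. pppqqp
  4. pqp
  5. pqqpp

qpqqqq: accepted
qqqq: accepted
pppqqp: accepted
pqp: accepted
pqqpp: accepted

5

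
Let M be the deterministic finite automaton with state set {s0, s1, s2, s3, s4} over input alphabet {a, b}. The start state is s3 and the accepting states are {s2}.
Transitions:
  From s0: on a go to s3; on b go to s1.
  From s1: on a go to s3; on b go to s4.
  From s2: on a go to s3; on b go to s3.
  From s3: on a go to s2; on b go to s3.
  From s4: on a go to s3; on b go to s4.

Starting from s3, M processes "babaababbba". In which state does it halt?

s2

s3 --b--> s3
s3 --a--> s2
s2 --b--> s3
s3 --a--> s2
s2 --a--> s3
s3 --b--> s3
s3 --a--> s2
s2 --b--> s3
s3 --b--> s3
s3 --b--> s3
s3 --a--> s2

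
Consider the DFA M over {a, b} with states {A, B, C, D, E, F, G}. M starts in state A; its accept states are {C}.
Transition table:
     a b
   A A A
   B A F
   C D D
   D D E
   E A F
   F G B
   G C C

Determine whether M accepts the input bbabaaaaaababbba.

A --b--> A
A --b--> A
A --a--> A
A --b--> A
A --a--> A
A --a--> A
A --a--> A
A --a--> A
A --a--> A
A --a--> A
A --b--> A
A --a--> A
A --b--> A
A --b--> A
A --b--> A
A --a--> A
End in state A, which is not an accepting state.

rejected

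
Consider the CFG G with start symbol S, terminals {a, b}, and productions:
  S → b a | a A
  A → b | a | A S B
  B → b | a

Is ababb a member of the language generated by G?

yes

S ⇒ aA ⇒ aASB ⇒ abSB ⇒ abaAB ⇒ ababB ⇒ ababb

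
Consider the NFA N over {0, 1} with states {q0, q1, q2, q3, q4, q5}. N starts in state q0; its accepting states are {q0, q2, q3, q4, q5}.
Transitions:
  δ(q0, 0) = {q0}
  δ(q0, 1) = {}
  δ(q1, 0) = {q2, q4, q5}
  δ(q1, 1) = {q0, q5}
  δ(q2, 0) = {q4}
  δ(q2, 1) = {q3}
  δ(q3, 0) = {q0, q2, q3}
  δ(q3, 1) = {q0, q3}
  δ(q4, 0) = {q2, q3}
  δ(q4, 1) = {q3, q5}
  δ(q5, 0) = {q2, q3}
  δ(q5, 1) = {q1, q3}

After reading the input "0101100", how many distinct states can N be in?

Start: {q0}
read 0: {q0}
read 1: {}
The reachable set is empty and stays empty for the remaining 5 symbols.
Final reachable set {} has 0 states.

0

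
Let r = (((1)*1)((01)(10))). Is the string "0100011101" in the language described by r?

No split of 0100011101 into u·v has ((1)*1) matching u and ((01)(10)) matching v.

no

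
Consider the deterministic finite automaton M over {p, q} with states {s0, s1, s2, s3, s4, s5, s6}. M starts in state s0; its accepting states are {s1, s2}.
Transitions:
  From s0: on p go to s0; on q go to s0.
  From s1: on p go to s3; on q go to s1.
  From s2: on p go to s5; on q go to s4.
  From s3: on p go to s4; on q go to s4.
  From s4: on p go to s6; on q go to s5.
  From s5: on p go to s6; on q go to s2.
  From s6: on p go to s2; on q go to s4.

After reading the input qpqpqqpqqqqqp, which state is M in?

s0 --q--> s0
s0 --p--> s0
s0 --q--> s0
s0 --p--> s0
s0 --q--> s0
s0 --q--> s0
s0 --p--> s0
s0 --q--> s0
s0 --q--> s0
s0 --q--> s0
s0 --q--> s0
s0 --q--> s0
s0 --p--> s0

s0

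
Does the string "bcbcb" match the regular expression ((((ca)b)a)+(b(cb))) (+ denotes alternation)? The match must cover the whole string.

no

Neither (((ca)b)a) nor (b(cb)) matches bcbcb.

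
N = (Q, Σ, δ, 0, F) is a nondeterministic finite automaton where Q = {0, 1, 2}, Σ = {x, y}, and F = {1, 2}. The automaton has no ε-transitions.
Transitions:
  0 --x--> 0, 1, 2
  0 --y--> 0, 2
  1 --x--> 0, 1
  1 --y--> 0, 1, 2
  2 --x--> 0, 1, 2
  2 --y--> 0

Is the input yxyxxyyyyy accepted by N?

Start: {0}
read y: {0, 2}
read x: {0, 1, 2}
read y: {0, 1, 2}
read x: {0, 1, 2}
read x: {0, 1, 2}
read y: {0, 1, 2}
read y: {0, 1, 2}
read y: {0, 1, 2}
read y: {0, 1, 2}
read y: {0, 1, 2}
Reachable ∩ accepting = {1, 2} — nonempty.

accepted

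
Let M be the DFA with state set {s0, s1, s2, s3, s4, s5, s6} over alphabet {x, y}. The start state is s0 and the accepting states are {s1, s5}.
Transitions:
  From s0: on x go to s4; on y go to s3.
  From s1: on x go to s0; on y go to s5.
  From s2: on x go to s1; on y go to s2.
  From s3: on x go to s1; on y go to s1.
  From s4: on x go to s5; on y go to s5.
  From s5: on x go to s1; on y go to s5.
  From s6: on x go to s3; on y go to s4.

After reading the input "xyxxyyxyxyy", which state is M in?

s5

s0 --x--> s4
s4 --y--> s5
s5 --x--> s1
s1 --x--> s0
s0 --y--> s3
s3 --y--> s1
s1 --x--> s0
s0 --y--> s3
s3 --x--> s1
s1 --y--> s5
s5 --y--> s5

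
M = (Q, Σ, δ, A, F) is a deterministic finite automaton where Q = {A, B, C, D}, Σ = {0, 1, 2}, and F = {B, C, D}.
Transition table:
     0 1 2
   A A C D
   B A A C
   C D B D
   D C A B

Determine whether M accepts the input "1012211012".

accepted

A --1--> C
C --0--> D
D --1--> A
A --2--> D
D --2--> B
B --1--> A
A --1--> C
C --0--> D
D --1--> A
A --2--> D
End in state D, which is an accepting state.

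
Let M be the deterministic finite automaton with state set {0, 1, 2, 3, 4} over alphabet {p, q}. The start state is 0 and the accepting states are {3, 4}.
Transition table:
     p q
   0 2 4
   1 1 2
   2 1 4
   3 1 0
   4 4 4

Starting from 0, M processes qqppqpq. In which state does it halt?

4

0 --q--> 4
4 --q--> 4
4 --p--> 4
4 --p--> 4
4 --q--> 4
4 --p--> 4
4 --q--> 4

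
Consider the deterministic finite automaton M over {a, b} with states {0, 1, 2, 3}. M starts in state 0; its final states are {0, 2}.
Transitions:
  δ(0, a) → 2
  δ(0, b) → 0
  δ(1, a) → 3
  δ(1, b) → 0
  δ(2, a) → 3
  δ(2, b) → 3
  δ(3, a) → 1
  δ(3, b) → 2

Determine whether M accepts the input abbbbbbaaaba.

rejected

0 --a--> 2
2 --b--> 3
3 --b--> 2
2 --b--> 3
3 --b--> 2
2 --b--> 3
3 --b--> 2
2 --a--> 3
3 --a--> 1
1 --a--> 3
3 --b--> 2
2 --a--> 3
End in state 3, which is not an accepting state.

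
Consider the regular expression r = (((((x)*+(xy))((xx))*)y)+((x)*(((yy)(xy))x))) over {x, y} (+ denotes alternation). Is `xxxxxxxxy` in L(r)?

yes

The left alternative ((((x)*+(xy))((xx))*)y) matches xxxxxxxxy.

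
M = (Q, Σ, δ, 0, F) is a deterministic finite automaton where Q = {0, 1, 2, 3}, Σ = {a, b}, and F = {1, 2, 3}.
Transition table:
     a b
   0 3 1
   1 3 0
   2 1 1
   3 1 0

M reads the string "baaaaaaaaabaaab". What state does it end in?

0 --b--> 1
1 --a--> 3
3 --a--> 1
1 --a--> 3
3 --a--> 1
1 --a--> 3
3 --a--> 1
1 --a--> 3
3 --a--> 1
1 --a--> 3
3 --b--> 0
0 --a--> 3
3 --a--> 1
1 --a--> 3
3 --b--> 0

0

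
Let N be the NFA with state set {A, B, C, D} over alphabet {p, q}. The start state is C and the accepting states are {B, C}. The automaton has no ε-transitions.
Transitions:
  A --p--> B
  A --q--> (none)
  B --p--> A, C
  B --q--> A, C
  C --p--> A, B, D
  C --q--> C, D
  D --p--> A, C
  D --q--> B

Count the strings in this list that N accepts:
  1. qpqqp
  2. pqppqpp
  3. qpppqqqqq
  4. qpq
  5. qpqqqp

qpqqp: accepted
pqppqpp: accepted
qpppqqqqq: accepted
qpq: accepted
qpqqqp: accepted

5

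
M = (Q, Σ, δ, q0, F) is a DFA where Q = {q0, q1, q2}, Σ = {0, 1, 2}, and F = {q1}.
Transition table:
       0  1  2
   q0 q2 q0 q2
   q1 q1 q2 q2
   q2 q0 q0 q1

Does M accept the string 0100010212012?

q0 --0--> q2
q2 --1--> q0
q0 --0--> q2
q2 --0--> q0
q0 --0--> q2
q2 --1--> q0
q0 --0--> q2
q2 --2--> q1
q1 --1--> q2
q2 --2--> q1
q1 --0--> q1
q1 --1--> q2
q2 --2--> q1
End in state q1, which is an accepting state.

accepted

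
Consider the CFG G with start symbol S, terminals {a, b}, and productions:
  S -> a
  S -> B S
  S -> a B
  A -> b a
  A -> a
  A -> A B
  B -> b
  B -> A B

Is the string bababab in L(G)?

S ⇒ BS ⇒ ABS ⇒ baBS ⇒ baABS ⇒ babaBS ⇒ bababS ⇒ bababaB ⇒ bababab

yes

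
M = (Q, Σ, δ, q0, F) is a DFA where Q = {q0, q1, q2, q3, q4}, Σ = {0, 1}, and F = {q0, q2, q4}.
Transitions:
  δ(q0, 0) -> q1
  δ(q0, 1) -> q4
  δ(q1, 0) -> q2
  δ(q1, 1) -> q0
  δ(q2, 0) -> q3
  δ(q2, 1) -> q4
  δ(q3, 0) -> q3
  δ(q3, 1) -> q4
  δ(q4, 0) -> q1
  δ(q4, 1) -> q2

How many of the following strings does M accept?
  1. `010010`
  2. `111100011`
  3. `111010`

`010010`: rejected
`111100011`: accepted
`111010`: rejected

1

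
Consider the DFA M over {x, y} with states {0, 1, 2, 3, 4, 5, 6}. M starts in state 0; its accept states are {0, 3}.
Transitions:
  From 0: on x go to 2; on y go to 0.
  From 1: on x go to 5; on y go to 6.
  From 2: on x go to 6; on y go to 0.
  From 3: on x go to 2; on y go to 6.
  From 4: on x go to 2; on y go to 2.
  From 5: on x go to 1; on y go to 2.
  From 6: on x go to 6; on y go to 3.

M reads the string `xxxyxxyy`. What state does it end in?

6

0 --x--> 2
2 --x--> 6
6 --x--> 6
6 --y--> 3
3 --x--> 2
2 --x--> 6
6 --y--> 3
3 --y--> 6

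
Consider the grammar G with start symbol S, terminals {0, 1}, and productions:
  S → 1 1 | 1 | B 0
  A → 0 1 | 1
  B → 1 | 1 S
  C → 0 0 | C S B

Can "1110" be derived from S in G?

S ⇒ B0 ⇒ 1S0 ⇒ 1110

yes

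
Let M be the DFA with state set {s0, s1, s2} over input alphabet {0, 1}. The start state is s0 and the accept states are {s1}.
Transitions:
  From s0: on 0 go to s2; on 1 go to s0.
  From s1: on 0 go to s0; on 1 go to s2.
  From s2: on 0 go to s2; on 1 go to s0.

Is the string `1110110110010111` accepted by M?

rejected

s0 --1--> s0
s0 --1--> s0
s0 --1--> s0
s0 --0--> s2
s2 --1--> s0
s0 --1--> s0
s0 --0--> s2
s2 --1--> s0
s0 --1--> s0
s0 --0--> s2
s2 --0--> s2
s2 --1--> s0
s0 --0--> s2
s2 --1--> s0
s0 --1--> s0
s0 --1--> s0
End in state s0, which is not an accepting state.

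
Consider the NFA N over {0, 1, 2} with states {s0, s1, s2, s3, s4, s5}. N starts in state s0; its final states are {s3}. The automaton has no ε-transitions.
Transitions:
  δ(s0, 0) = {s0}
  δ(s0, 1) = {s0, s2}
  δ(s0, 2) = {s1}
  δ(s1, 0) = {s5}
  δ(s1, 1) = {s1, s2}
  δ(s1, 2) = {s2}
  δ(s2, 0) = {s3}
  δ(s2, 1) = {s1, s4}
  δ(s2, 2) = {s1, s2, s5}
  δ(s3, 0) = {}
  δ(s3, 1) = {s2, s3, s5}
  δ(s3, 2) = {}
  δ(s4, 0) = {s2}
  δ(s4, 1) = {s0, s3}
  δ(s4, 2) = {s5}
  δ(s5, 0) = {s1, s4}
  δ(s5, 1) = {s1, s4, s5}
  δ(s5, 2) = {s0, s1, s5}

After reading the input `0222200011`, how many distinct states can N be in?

6

Start: {s0}
read 0: {s0}
read 2: {s1}
read 2: {s2}
read 2: {s1, s2, s5}
read 2: {s0, s1, s2, s5}
read 0: {s0, s1, s3, s4, s5}
read 0: {s0, s1, s2, s4, s5}
read 0: {s0, s1, s2, s3, s4, s5}
read 1: {s0, s1, s2, s3, s4, s5}
read 1: {s0, s1, s2, s3, s4, s5}
Final reachable set {s0, s1, s2, s3, s4, s5} has 6 states.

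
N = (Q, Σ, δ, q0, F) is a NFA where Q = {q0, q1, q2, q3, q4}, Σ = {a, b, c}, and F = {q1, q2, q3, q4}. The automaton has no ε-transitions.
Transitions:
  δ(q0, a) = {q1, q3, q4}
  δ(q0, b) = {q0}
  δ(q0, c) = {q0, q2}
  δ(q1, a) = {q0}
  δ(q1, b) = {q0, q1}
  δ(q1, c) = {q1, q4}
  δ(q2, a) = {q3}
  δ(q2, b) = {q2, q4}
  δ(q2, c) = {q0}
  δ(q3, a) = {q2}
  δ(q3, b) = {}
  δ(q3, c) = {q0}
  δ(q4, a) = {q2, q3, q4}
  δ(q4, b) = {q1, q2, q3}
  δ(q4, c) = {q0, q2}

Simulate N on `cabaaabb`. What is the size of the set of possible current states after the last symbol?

5

Start: {q0}
read c: {q0, q2}
read a: {q1, q3, q4}
read b: {q0, q1, q2, q3}
read a: {q0, q1, q2, q3, q4}
read a: {q0, q1, q2, q3, q4}
read a: {q0, q1, q2, q3, q4}
read b: {q0, q1, q2, q3, q4}
read b: {q0, q1, q2, q3, q4}
Final reachable set {q0, q1, q2, q3, q4} has 5 states.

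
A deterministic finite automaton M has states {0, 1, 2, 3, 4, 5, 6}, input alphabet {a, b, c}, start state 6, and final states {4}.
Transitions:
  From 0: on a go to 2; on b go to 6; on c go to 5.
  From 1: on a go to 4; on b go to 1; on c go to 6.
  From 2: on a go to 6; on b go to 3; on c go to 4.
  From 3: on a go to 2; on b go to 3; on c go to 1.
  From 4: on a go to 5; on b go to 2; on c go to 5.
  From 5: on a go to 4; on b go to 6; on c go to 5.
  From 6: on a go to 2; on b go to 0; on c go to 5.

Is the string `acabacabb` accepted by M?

6 --a--> 2
2 --c--> 4
4 --a--> 5
5 --b--> 6
6 --a--> 2
2 --c--> 4
4 --a--> 5
5 --b--> 6
6 --b--> 0
End in state 0, which is not an accepting state.

rejected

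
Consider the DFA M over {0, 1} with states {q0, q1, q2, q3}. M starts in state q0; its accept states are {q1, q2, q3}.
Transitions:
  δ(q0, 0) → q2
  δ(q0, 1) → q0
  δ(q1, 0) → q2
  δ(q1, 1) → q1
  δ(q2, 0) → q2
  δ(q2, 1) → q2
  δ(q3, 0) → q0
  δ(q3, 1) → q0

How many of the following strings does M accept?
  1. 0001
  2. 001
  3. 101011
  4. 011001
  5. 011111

0001: accepted
001: accepted
101011: accepted
011001: accepted
011111: accepted

5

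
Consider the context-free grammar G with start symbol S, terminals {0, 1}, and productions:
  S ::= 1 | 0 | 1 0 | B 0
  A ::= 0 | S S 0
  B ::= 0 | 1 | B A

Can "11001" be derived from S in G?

no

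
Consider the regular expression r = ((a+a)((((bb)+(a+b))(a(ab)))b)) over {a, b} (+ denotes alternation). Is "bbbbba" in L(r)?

no

No split of bbbbba into u·v has (a+a) matching u and ((((bb)+(a+b))(a(ab)))b) matching v.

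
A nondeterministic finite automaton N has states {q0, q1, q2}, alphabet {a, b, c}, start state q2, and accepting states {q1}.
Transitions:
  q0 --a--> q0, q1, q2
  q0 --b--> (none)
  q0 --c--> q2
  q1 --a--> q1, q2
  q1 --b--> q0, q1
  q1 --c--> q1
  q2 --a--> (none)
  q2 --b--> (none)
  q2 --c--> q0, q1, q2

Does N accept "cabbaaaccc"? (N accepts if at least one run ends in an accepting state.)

accepted

Start: {q2}
read c: {q0, q1, q2}
read a: {q0, q1, q2}
read b: {q0, q1}
read b: {q0, q1}
read a: {q0, q1, q2}
read a: {q0, q1, q2}
read a: {q0, q1, q2}
read c: {q0, q1, q2}
read c: {q0, q1, q2}
read c: {q0, q1, q2}
Reachable ∩ accepting = {q1} — nonempty.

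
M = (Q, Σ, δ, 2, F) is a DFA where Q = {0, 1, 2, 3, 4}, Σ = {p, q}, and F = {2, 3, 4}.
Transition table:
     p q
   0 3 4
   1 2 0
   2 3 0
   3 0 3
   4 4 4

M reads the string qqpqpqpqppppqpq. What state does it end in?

2 --q--> 0
0 --q--> 4
4 --p--> 4
4 --q--> 4
4 --p--> 4
4 --q--> 4
4 --p--> 4
4 --q--> 4
4 --p--> 4
4 --p--> 4
4 --p--> 4
4 --p--> 4
4 --q--> 4
4 --p--> 4
4 --q--> 4

4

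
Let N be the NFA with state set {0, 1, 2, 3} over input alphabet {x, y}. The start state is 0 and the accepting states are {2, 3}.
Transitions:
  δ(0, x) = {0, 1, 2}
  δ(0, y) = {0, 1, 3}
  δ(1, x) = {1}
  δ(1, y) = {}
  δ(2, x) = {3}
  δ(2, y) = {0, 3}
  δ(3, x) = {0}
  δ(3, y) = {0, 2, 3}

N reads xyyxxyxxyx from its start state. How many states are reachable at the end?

4

Start: {0}
read x: {0, 1, 2}
read y: {0, 1, 3}
read y: {0, 1, 2, 3}
read x: {0, 1, 2, 3}
read x: {0, 1, 2, 3}
read y: {0, 1, 2, 3}
read x: {0, 1, 2, 3}
read x: {0, 1, 2, 3}
read y: {0, 1, 2, 3}
read x: {0, 1, 2, 3}
Final reachable set {0, 1, 2, 3} has 4 states.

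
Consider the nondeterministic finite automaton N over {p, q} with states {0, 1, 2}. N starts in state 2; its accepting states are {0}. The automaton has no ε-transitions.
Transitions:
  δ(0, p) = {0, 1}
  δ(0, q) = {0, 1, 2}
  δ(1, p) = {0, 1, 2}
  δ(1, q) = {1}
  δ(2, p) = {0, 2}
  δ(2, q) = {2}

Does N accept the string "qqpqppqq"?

Start: {2}
read q: {2}
read q: {2}
read p: {0, 2}
read q: {0, 1, 2}
read p: {0, 1, 2}
read p: {0, 1, 2}
read q: {0, 1, 2}
read q: {0, 1, 2}
Reachable ∩ accepting = {0} — nonempty.

accepted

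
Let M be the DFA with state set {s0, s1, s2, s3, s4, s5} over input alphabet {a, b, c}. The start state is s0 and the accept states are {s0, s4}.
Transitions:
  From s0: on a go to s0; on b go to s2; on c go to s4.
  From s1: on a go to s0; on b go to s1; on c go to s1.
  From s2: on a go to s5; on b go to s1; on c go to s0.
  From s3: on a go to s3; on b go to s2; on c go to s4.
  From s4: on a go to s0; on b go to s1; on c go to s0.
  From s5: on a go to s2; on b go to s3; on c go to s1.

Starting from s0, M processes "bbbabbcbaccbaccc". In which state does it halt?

s1

s0 --b--> s2
s2 --b--> s1
s1 --b--> s1
s1 --a--> s0
s0 --b--> s2
s2 --b--> s1
s1 --c--> s1
s1 --b--> s1
s1 --a--> s0
s0 --c--> s4
s4 --c--> s0
s0 --b--> s2
s2 --a--> s5
s5 --c--> s1
s1 --c--> s1
s1 --c--> s1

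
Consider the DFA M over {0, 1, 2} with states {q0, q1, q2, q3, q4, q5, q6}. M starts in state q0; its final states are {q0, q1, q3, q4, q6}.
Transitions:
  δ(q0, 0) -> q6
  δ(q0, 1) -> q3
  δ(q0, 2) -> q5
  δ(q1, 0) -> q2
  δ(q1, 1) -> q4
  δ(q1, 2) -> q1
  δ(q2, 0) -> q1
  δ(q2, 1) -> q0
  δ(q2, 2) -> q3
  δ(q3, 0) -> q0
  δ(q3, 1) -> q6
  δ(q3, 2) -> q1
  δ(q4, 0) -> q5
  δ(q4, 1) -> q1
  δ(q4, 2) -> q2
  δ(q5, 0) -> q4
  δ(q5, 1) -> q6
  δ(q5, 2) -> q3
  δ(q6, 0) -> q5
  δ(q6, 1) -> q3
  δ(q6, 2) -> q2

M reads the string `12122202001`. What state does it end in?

q0 --1--> q3
q3 --2--> q1
q1 --1--> q4
q4 --2--> q2
q2 --2--> q3
q3 --2--> q1
q1 --0--> q2
q2 --2--> q3
q3 --0--> q0
q0 --0--> q6
q6 --1--> q3

q3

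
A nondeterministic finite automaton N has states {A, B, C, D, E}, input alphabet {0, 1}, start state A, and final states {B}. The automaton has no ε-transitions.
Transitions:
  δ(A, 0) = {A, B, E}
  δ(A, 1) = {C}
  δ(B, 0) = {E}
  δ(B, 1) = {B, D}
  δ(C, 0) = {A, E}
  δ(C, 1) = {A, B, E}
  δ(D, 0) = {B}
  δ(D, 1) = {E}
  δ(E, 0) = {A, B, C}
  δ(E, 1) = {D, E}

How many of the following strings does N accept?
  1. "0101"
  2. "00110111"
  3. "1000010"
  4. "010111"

4

"0101": accepted
"00110111": accepted
"1000010": accepted
"010111": accepted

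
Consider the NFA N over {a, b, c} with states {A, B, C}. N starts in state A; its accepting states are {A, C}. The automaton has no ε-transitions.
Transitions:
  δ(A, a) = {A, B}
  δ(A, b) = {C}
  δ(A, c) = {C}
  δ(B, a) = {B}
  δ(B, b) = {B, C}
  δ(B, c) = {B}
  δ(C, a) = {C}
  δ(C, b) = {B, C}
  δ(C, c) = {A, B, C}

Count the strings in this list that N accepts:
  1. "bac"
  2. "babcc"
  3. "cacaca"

"bac": accepted
"babcc": accepted
"cacaca": accepted

3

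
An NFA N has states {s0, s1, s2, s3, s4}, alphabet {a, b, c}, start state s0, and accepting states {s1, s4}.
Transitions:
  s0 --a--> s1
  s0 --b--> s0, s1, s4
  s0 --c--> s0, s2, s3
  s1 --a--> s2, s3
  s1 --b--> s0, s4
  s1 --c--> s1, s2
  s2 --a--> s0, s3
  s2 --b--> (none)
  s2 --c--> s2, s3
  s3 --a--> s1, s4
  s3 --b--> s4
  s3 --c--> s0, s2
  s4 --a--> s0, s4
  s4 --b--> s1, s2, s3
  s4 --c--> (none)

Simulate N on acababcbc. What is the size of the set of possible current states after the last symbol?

4

Start: {s0}
read a: {s1}
read c: {s1, s2}
read a: {s0, s2, s3}
read b: {s0, s1, s4}
read a: {s0, s1, s2, s3, s4}
read b: {s0, s1, s2, s3, s4}
read c: {s0, s1, s2, s3}
read b: {s0, s1, s4}
read c: {s0, s1, s2, s3}
Final reachable set {s0, s1, s2, s3} has 4 states.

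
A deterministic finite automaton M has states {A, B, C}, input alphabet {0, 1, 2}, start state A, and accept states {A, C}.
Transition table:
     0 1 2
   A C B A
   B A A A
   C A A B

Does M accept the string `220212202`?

A --2--> A
A --2--> A
A --0--> C
C --2--> B
B --1--> A
A --2--> A
A --2--> A
A --0--> C
C --2--> B
End in state B, which is not an accepting state.

rejected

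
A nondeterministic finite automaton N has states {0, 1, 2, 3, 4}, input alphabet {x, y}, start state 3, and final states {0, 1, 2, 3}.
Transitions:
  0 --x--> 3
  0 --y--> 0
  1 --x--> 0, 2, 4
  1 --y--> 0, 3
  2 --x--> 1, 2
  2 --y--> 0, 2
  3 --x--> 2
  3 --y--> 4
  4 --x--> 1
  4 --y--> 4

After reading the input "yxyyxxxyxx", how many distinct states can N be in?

4

Start: {3}
read y: {4}
read x: {1}
read y: {0, 3}
read y: {0, 4}
read x: {1, 3}
read x: {0, 2, 4}
read x: {1, 2, 3}
read y: {0, 2, 3, 4}
read x: {1, 2, 3}
read x: {0, 1, 2, 4}
Final reachable set {0, 1, 2, 4} has 4 states.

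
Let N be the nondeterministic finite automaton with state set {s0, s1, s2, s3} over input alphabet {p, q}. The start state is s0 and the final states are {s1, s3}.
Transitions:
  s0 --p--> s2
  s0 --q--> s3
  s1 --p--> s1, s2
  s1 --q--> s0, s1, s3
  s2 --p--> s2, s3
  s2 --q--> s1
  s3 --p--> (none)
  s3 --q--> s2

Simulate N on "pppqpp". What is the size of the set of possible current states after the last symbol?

Start: {s0}
read p: {s2}
read p: {s2, s3}
read p: {s2, s3}
read q: {s1, s2}
read p: {s1, s2, s3}
read p: {s1, s2, s3}
Final reachable set {s1, s2, s3} has 3 states.

3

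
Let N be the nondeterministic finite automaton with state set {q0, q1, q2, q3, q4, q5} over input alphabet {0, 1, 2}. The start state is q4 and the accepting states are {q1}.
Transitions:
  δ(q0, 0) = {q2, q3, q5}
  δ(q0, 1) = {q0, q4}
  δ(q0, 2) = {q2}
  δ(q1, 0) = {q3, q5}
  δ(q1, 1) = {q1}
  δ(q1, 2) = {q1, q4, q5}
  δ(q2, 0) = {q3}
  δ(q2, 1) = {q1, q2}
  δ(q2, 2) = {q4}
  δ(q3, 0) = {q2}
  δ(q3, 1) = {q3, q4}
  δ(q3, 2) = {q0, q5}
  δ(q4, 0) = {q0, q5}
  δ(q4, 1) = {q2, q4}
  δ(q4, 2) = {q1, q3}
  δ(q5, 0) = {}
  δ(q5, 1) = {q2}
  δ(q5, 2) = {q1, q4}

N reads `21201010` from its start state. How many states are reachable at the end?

4

Start: {q4}
read 2: {q1, q3}
read 1: {q1, q3, q4}
read 2: {q0, q1, q3, q4, q5}
read 0: {q0, q2, q3, q5}
read 1: {q0, q1, q2, q3, q4}
read 0: {q0, q2, q3, q5}
read 1: {q0, q1, q2, q3, q4}
read 0: {q0, q2, q3, q5}
Final reachable set {q0, q2, q3, q5} has 4 states.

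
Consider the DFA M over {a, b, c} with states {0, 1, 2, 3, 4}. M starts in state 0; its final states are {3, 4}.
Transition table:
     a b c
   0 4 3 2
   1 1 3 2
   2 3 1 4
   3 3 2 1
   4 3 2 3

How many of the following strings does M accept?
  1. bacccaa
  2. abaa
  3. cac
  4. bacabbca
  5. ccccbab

3

bacccaa: accepted
abaa: accepted
cac: rejected
bacabbca: accepted
ccccbab: rejected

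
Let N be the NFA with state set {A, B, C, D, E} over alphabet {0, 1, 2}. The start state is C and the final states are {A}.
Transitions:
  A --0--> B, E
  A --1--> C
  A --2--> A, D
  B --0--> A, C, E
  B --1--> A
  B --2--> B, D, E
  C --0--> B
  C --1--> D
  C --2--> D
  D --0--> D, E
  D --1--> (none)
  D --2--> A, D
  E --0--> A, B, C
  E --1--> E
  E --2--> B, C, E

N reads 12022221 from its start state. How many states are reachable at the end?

4

Start: {C}
read 1: {D}
read 2: {A, D}
read 0: {B, D, E}
read 2: {A, B, C, D, E}
read 2: {A, B, C, D, E}
read 2: {A, B, C, D, E}
read 2: {A, B, C, D, E}
read 1: {A, C, D, E}
Final reachable set {A, C, D, E} has 4 states.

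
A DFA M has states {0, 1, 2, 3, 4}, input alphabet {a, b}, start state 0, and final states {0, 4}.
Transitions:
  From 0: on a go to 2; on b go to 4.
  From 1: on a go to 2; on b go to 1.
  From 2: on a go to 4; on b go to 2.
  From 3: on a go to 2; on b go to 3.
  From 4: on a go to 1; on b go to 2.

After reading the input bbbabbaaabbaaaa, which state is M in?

4

0 --b--> 4
4 --b--> 2
2 --b--> 2
2 --a--> 4
4 --b--> 2
2 --b--> 2
2 --a--> 4
4 --a--> 1
1 --a--> 2
2 --b--> 2
2 --b--> 2
2 --a--> 4
4 --a--> 1
1 --a--> 2
2 --a--> 4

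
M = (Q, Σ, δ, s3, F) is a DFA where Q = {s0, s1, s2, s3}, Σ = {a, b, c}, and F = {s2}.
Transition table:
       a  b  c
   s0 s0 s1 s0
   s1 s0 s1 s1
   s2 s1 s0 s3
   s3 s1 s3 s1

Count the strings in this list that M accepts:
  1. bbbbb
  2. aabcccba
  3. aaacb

bbbbb: rejected
aabcccba: rejected
aaacb: rejected

0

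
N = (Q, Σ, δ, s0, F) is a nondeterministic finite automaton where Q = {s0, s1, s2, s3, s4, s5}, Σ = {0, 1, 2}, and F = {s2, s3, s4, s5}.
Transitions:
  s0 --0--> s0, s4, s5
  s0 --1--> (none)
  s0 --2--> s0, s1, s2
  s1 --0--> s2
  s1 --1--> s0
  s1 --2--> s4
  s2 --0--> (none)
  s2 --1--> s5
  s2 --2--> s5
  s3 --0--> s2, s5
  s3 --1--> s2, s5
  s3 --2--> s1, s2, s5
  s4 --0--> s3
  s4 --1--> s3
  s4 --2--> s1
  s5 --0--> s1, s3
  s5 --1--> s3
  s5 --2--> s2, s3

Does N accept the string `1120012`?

rejected

Start: {s0}
read 1: {}
The reachable set is empty and stays empty for the remaining 6 symbols.
Reachable ∩ accepting = {} — empty.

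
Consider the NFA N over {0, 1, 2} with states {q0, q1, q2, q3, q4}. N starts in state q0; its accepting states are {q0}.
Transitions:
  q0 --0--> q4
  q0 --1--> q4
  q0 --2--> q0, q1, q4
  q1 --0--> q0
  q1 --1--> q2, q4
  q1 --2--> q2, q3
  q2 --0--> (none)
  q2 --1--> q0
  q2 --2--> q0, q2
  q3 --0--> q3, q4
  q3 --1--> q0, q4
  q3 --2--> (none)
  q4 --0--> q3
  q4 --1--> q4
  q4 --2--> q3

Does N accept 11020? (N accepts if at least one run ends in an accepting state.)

rejected

Start: {q0}
read 1: {q4}
read 1: {q4}
read 0: {q3}
read 2: {}
The reachable set is empty and stays empty for the remaining 1 symbol.
Reachable ∩ accepting = {} — empty.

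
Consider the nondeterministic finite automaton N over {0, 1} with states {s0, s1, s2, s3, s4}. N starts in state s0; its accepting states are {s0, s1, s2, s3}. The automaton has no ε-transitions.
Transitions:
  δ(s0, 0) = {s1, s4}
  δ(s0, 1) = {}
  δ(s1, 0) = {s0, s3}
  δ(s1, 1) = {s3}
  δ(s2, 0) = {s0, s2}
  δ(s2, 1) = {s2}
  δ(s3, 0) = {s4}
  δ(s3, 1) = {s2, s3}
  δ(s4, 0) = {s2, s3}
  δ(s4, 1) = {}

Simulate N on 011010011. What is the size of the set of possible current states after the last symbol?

Start: {s0}
read 0: {s1, s4}
read 1: {s3}
read 1: {s2, s3}
read 0: {s0, s2, s4}
read 1: {s2}
read 0: {s0, s2}
read 0: {s0, s1, s2, s4}
read 1: {s2, s3}
read 1: {s2, s3}
Final reachable set {s2, s3} has 2 states.

2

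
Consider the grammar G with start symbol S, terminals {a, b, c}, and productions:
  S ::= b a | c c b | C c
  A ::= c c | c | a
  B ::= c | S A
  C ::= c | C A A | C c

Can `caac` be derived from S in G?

S ⇒ Cc ⇒ CAAc ⇒ cAAc ⇒ caAc ⇒ caac

yes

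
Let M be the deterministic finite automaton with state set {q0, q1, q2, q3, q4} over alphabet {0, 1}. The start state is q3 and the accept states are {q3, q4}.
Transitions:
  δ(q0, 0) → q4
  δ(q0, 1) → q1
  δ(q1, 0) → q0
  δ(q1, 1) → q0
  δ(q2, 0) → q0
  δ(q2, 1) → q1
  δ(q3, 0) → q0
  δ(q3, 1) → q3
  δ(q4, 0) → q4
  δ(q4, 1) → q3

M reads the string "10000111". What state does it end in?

q3

q3 --1--> q3
q3 --0--> q0
q0 --0--> q4
q4 --0--> q4
q4 --0--> q4
q4 --1--> q3
q3 --1--> q3
q3 --1--> q3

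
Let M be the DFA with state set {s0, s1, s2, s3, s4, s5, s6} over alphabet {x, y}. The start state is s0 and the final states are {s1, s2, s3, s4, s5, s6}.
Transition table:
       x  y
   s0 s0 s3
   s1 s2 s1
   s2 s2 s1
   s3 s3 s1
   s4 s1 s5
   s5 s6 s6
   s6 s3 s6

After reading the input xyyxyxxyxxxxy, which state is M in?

s1

s0 --x--> s0
s0 --y--> s3
s3 --y--> s1
s1 --x--> s2
s2 --y--> s1
s1 --x--> s2
s2 --x--> s2
s2 --y--> s1
s1 --x--> s2
s2 --x--> s2
s2 --x--> s2
s2 --x--> s2
s2 --y--> s1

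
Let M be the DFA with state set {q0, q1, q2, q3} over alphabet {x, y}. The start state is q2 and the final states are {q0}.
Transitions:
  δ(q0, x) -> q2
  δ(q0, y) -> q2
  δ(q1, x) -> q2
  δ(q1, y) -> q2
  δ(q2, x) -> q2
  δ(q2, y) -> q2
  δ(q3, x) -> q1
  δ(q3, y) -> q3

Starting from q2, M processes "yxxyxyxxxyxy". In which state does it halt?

q2

q2 --y--> q2
q2 --x--> q2
q2 --x--> q2
q2 --y--> q2
q2 --x--> q2
q2 --y--> q2
q2 --x--> q2
q2 --x--> q2
q2 --x--> q2
q2 --y--> q2
q2 --x--> q2
q2 --y--> q2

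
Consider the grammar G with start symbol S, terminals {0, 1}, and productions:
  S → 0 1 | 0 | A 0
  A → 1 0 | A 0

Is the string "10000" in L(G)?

yes

S ⇒ A0 ⇒ A00 ⇒ A000 ⇒ 10000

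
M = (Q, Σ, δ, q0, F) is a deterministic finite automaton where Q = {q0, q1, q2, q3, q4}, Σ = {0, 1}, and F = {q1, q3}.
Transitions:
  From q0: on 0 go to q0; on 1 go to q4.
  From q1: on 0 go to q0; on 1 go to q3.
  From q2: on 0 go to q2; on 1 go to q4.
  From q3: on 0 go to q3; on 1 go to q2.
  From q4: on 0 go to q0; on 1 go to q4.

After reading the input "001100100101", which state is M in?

q0 --0--> q0
q0 --0--> q0
q0 --1--> q4
q4 --1--> q4
q4 --0--> q0
q0 --0--> q0
q0 --1--> q4
q4 --0--> q0
q0 --0--> q0
q0 --1--> q4
q4 --0--> q0
q0 --1--> q4

q4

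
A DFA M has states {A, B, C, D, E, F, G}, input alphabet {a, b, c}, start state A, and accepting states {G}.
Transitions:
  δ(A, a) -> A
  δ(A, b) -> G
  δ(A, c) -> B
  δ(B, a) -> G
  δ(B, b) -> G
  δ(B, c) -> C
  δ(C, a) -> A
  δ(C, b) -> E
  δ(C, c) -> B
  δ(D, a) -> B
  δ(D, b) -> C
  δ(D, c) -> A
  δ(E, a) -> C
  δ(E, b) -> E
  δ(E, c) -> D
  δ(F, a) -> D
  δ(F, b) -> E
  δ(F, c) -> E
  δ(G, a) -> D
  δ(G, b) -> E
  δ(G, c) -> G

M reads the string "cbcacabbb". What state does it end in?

E

A --c--> B
B --b--> G
G --c--> G
G --a--> D
D --c--> A
A --a--> A
A --b--> G
G --b--> E
E --b--> E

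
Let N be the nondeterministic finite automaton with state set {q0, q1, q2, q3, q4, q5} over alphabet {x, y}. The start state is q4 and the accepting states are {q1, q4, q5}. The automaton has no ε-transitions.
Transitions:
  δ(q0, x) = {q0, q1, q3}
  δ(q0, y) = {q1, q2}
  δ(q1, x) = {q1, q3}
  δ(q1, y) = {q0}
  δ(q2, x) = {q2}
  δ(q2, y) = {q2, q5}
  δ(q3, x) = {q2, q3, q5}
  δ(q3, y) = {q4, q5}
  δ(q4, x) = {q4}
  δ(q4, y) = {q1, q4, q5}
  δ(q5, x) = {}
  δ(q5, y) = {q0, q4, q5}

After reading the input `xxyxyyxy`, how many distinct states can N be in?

Start: {q4}
read x: {q4}
read x: {q4}
read y: {q1, q4, q5}
read x: {q1, q3, q4}
read y: {q0, q1, q4, q5}
read y: {q0, q1, q2, q4, q5}
read x: {q0, q1, q2, q3, q4}
read y: {q0, q1, q2, q4, q5}
Final reachable set {q0, q1, q2, q4, q5} has 5 states.

5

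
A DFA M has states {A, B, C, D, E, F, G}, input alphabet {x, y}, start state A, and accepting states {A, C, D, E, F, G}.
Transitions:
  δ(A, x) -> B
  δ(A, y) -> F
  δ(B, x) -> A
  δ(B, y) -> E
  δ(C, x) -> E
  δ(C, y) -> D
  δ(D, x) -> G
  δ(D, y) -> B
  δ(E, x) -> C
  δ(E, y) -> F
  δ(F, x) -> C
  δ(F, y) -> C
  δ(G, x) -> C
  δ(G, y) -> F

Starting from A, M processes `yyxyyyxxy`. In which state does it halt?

A --y--> F
F --y--> C
C --x--> E
E --y--> F
F --y--> C
C --y--> D
D --x--> G
G --x--> C
C --y--> D

D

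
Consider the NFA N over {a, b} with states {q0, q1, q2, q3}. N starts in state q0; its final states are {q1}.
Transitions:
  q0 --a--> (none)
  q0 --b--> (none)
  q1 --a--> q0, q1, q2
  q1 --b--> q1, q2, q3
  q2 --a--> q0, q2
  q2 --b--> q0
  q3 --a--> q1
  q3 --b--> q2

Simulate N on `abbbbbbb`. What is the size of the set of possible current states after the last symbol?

Start: {q0}
read a: {}
The reachable set is empty and stays empty for the remaining 7 symbols.
Final reachable set {} has 0 states.

0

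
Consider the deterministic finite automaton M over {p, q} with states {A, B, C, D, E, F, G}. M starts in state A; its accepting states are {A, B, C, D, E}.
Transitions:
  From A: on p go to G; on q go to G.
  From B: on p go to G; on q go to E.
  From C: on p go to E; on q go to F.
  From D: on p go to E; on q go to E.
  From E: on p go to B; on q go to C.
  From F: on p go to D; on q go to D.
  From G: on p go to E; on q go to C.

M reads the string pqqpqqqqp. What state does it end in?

E

A --p--> G
G --q--> C
C --q--> F
F --p--> D
D --q--> E
E --q--> C
C --q--> F
F --q--> D
D --p--> E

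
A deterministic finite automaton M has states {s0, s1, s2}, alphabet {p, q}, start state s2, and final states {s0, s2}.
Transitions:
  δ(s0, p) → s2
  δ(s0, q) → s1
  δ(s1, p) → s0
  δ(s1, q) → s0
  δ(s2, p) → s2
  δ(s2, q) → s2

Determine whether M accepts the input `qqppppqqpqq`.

accepted

s2 --q--> s2
s2 --q--> s2
s2 --p--> s2
s2 --p--> s2
s2 --p--> s2
s2 --p--> s2
s2 --q--> s2
s2 --q--> s2
s2 --p--> s2
s2 --q--> s2
s2 --q--> s2
End in state s2, which is an accepting state.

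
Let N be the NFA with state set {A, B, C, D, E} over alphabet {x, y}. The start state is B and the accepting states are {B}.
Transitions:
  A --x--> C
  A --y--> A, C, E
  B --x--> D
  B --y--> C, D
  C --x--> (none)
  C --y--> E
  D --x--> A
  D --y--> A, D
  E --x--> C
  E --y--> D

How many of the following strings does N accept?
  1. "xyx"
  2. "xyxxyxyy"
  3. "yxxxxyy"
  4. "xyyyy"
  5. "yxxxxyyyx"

"xyx": rejected
"xyxxyxyy": rejected
"yxxxxyy": rejected
"xyyyy": rejected
"yxxxxyyyx": rejected

0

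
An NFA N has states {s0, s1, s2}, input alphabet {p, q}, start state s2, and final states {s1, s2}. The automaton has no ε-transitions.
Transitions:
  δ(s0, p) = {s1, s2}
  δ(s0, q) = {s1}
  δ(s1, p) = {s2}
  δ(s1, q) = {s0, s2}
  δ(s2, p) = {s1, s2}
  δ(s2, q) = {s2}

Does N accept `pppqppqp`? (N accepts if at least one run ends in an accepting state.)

Start: {s2}
read p: {s1, s2}
read p: {s1, s2}
read p: {s1, s2}
read q: {s0, s2}
read p: {s1, s2}
read p: {s1, s2}
read q: {s0, s2}
read p: {s1, s2}
Reachable ∩ accepting = {s1, s2} — nonempty.

accepted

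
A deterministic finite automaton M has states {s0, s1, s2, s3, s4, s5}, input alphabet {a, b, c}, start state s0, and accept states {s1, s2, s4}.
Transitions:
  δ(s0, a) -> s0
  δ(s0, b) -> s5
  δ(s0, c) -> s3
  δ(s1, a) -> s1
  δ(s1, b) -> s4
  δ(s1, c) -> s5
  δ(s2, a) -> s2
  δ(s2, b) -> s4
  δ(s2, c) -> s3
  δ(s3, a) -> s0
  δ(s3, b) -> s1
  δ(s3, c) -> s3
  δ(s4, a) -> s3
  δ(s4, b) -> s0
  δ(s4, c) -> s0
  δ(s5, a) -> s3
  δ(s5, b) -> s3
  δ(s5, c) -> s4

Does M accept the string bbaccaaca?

s0 --b--> s5
s5 --b--> s3
s3 --a--> s0
s0 --c--> s3
s3 --c--> s3
s3 --a--> s0
s0 --a--> s0
s0 --c--> s3
s3 --a--> s0
End in state s0, which is not an accepting state.

rejected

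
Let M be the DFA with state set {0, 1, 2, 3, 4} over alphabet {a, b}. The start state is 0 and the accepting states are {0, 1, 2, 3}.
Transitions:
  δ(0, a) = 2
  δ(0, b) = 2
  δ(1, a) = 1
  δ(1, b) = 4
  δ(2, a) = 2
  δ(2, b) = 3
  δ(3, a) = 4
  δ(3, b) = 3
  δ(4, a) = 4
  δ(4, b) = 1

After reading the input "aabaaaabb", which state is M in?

0 --a--> 2
2 --a--> 2
2 --b--> 3
3 --a--> 4
4 --a--> 4
4 --a--> 4
4 --a--> 4
4 --b--> 1
1 --b--> 4

4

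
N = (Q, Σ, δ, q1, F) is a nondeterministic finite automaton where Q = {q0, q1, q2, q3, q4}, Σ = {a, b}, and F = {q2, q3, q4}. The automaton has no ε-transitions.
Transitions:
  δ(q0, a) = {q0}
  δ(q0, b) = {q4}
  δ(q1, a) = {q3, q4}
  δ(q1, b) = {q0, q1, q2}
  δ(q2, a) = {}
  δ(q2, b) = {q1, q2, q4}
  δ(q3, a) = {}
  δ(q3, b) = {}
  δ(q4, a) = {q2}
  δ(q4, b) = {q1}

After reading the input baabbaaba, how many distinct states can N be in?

3

Start: {q1}
read b: {q0, q1, q2}
read a: {q0, q3, q4}
read a: {q0, q2}
read b: {q1, q2, q4}
read b: {q0, q1, q2, q4}
read a: {q0, q2, q3, q4}
read a: {q0, q2}
read b: {q1, q2, q4}
read a: {q2, q3, q4}
Final reachable set {q2, q3, q4} has 3 states.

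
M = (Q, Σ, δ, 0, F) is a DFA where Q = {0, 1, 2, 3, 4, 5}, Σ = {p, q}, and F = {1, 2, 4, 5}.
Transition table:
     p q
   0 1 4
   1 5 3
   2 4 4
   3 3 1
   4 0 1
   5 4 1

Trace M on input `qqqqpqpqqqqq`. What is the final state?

0 --q--> 4
4 --q--> 1
1 --q--> 3
3 --q--> 1
1 --p--> 5
5 --q--> 1
1 --p--> 5
5 --q--> 1
1 --q--> 3
3 --q--> 1
1 --q--> 3
3 --q--> 1

1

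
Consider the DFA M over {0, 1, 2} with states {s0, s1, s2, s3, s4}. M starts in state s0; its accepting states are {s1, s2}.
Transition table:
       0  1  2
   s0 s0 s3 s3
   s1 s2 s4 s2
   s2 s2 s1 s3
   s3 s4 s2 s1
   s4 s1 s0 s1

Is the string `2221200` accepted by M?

accepted

s0 --2--> s3
s3 --2--> s1
s1 --2--> s2
s2 --1--> s1
s1 --2--> s2
s2 --0--> s2
s2 --0--> s2
End in state s2, which is an accepting state.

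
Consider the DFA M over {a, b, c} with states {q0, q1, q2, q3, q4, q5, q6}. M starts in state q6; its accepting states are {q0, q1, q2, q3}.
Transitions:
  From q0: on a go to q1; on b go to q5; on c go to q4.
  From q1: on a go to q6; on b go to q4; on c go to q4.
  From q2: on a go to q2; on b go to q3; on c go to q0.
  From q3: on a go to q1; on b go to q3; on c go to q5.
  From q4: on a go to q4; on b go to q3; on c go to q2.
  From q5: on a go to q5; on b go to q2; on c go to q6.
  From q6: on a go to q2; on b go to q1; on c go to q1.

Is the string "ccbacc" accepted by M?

accepted

q6 --c--> q1
q1 --c--> q4
q4 --b--> q3
q3 --a--> q1
q1 --c--> q4
q4 --c--> q2
End in state q2, which is an accepting state.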